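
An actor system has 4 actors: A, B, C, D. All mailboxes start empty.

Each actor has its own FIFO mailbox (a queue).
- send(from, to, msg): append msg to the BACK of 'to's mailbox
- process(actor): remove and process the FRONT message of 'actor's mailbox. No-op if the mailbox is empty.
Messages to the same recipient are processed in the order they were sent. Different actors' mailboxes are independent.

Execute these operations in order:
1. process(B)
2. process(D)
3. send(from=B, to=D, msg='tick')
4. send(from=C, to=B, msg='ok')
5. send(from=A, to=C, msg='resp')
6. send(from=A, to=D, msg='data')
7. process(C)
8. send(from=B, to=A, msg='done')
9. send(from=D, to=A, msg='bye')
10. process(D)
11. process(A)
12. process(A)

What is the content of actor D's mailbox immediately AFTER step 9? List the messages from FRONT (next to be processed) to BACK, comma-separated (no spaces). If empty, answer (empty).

After 1 (process(B)): A:[] B:[] C:[] D:[]
After 2 (process(D)): A:[] B:[] C:[] D:[]
After 3 (send(from=B, to=D, msg='tick')): A:[] B:[] C:[] D:[tick]
After 4 (send(from=C, to=B, msg='ok')): A:[] B:[ok] C:[] D:[tick]
After 5 (send(from=A, to=C, msg='resp')): A:[] B:[ok] C:[resp] D:[tick]
After 6 (send(from=A, to=D, msg='data')): A:[] B:[ok] C:[resp] D:[tick,data]
After 7 (process(C)): A:[] B:[ok] C:[] D:[tick,data]
After 8 (send(from=B, to=A, msg='done')): A:[done] B:[ok] C:[] D:[tick,data]
After 9 (send(from=D, to=A, msg='bye')): A:[done,bye] B:[ok] C:[] D:[tick,data]

tick,data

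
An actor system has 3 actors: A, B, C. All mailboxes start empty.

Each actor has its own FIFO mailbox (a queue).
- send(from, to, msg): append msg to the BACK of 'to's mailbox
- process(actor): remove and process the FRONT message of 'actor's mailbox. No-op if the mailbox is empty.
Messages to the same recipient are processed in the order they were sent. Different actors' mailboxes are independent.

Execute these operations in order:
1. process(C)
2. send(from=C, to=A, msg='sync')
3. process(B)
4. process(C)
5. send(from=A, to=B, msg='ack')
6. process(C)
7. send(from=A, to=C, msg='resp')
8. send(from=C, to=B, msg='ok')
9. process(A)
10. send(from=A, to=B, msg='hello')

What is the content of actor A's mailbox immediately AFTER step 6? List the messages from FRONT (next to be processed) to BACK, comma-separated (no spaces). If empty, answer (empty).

After 1 (process(C)): A:[] B:[] C:[]
After 2 (send(from=C, to=A, msg='sync')): A:[sync] B:[] C:[]
After 3 (process(B)): A:[sync] B:[] C:[]
After 4 (process(C)): A:[sync] B:[] C:[]
After 5 (send(from=A, to=B, msg='ack')): A:[sync] B:[ack] C:[]
After 6 (process(C)): A:[sync] B:[ack] C:[]

sync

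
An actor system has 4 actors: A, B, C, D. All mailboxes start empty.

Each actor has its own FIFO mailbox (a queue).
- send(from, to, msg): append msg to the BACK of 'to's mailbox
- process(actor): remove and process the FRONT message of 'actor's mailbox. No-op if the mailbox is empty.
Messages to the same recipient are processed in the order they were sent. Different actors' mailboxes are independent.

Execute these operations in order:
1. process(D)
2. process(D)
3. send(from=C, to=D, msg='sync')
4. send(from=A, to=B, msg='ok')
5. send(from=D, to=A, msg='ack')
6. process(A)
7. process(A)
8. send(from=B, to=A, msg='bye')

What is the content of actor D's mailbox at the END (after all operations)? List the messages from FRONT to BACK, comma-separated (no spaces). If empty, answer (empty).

After 1 (process(D)): A:[] B:[] C:[] D:[]
After 2 (process(D)): A:[] B:[] C:[] D:[]
After 3 (send(from=C, to=D, msg='sync')): A:[] B:[] C:[] D:[sync]
After 4 (send(from=A, to=B, msg='ok')): A:[] B:[ok] C:[] D:[sync]
After 5 (send(from=D, to=A, msg='ack')): A:[ack] B:[ok] C:[] D:[sync]
After 6 (process(A)): A:[] B:[ok] C:[] D:[sync]
After 7 (process(A)): A:[] B:[ok] C:[] D:[sync]
After 8 (send(from=B, to=A, msg='bye')): A:[bye] B:[ok] C:[] D:[sync]

Answer: sync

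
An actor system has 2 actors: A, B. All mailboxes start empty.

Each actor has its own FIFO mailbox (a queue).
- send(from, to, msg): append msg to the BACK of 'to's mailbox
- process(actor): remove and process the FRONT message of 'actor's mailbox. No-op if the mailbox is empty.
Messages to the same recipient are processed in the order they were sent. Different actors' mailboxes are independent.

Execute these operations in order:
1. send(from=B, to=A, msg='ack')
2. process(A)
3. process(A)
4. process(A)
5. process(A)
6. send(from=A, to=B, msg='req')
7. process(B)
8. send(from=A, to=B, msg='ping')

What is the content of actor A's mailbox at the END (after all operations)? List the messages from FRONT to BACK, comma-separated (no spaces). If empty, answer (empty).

After 1 (send(from=B, to=A, msg='ack')): A:[ack] B:[]
After 2 (process(A)): A:[] B:[]
After 3 (process(A)): A:[] B:[]
After 4 (process(A)): A:[] B:[]
After 5 (process(A)): A:[] B:[]
After 6 (send(from=A, to=B, msg='req')): A:[] B:[req]
After 7 (process(B)): A:[] B:[]
After 8 (send(from=A, to=B, msg='ping')): A:[] B:[ping]

Answer: (empty)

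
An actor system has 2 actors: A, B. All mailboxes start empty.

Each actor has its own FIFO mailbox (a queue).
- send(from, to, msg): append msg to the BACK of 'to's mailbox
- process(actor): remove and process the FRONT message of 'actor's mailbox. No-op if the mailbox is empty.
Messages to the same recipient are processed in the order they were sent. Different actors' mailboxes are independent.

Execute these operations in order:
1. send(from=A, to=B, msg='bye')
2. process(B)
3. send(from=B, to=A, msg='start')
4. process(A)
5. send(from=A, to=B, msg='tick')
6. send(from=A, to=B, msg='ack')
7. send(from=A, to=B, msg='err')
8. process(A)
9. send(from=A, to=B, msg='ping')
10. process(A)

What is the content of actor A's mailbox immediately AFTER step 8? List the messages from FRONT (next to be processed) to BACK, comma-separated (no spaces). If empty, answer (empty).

After 1 (send(from=A, to=B, msg='bye')): A:[] B:[bye]
After 2 (process(B)): A:[] B:[]
After 3 (send(from=B, to=A, msg='start')): A:[start] B:[]
After 4 (process(A)): A:[] B:[]
After 5 (send(from=A, to=B, msg='tick')): A:[] B:[tick]
After 6 (send(from=A, to=B, msg='ack')): A:[] B:[tick,ack]
After 7 (send(from=A, to=B, msg='err')): A:[] B:[tick,ack,err]
After 8 (process(A)): A:[] B:[tick,ack,err]

(empty)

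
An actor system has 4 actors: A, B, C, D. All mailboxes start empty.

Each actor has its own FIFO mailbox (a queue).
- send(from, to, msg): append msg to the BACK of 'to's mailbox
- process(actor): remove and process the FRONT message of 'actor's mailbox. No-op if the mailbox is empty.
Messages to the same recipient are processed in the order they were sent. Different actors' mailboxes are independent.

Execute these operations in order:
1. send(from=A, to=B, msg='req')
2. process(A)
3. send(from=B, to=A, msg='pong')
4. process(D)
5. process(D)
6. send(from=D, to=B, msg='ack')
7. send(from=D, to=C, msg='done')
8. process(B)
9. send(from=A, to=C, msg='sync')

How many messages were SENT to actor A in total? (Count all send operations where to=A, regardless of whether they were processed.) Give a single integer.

After 1 (send(from=A, to=B, msg='req')): A:[] B:[req] C:[] D:[]
After 2 (process(A)): A:[] B:[req] C:[] D:[]
After 3 (send(from=B, to=A, msg='pong')): A:[pong] B:[req] C:[] D:[]
After 4 (process(D)): A:[pong] B:[req] C:[] D:[]
After 5 (process(D)): A:[pong] B:[req] C:[] D:[]
After 6 (send(from=D, to=B, msg='ack')): A:[pong] B:[req,ack] C:[] D:[]
After 7 (send(from=D, to=C, msg='done')): A:[pong] B:[req,ack] C:[done] D:[]
After 8 (process(B)): A:[pong] B:[ack] C:[done] D:[]
After 9 (send(from=A, to=C, msg='sync')): A:[pong] B:[ack] C:[done,sync] D:[]

Answer: 1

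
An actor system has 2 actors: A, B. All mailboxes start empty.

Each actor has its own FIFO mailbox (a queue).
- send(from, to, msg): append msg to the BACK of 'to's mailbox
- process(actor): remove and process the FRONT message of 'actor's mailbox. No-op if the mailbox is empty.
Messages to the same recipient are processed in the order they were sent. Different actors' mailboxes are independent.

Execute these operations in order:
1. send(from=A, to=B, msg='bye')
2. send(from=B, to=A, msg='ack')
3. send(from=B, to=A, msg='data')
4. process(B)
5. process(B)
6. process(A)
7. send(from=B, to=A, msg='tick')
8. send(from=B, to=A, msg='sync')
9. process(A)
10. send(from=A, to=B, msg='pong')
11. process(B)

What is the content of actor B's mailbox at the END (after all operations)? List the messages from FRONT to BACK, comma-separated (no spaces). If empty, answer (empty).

Answer: (empty)

Derivation:
After 1 (send(from=A, to=B, msg='bye')): A:[] B:[bye]
After 2 (send(from=B, to=A, msg='ack')): A:[ack] B:[bye]
After 3 (send(from=B, to=A, msg='data')): A:[ack,data] B:[bye]
After 4 (process(B)): A:[ack,data] B:[]
After 5 (process(B)): A:[ack,data] B:[]
After 6 (process(A)): A:[data] B:[]
After 7 (send(from=B, to=A, msg='tick')): A:[data,tick] B:[]
After 8 (send(from=B, to=A, msg='sync')): A:[data,tick,sync] B:[]
After 9 (process(A)): A:[tick,sync] B:[]
After 10 (send(from=A, to=B, msg='pong')): A:[tick,sync] B:[pong]
After 11 (process(B)): A:[tick,sync] B:[]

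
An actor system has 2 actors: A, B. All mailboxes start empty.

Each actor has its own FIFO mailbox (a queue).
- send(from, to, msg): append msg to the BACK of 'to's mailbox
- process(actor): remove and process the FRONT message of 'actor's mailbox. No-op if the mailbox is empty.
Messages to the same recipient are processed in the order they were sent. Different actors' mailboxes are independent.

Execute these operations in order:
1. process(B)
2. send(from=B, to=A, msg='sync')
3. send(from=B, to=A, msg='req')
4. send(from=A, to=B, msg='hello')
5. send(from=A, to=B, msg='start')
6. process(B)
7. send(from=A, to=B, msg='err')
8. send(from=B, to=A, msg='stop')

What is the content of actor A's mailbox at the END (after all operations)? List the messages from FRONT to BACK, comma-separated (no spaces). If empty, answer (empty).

After 1 (process(B)): A:[] B:[]
After 2 (send(from=B, to=A, msg='sync')): A:[sync] B:[]
After 3 (send(from=B, to=A, msg='req')): A:[sync,req] B:[]
After 4 (send(from=A, to=B, msg='hello')): A:[sync,req] B:[hello]
After 5 (send(from=A, to=B, msg='start')): A:[sync,req] B:[hello,start]
After 6 (process(B)): A:[sync,req] B:[start]
After 7 (send(from=A, to=B, msg='err')): A:[sync,req] B:[start,err]
After 8 (send(from=B, to=A, msg='stop')): A:[sync,req,stop] B:[start,err]

Answer: sync,req,stop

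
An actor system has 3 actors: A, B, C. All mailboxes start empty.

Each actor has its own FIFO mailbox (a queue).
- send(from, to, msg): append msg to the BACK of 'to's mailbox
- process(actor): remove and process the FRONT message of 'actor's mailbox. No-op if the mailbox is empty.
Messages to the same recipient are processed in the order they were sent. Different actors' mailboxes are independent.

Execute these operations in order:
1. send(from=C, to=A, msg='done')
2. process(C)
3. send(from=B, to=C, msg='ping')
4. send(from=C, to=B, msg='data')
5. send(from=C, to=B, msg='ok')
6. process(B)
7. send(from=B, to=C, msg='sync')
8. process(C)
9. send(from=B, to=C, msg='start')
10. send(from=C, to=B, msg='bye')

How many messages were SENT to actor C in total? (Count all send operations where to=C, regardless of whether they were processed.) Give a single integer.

After 1 (send(from=C, to=A, msg='done')): A:[done] B:[] C:[]
After 2 (process(C)): A:[done] B:[] C:[]
After 3 (send(from=B, to=C, msg='ping')): A:[done] B:[] C:[ping]
After 4 (send(from=C, to=B, msg='data')): A:[done] B:[data] C:[ping]
After 5 (send(from=C, to=B, msg='ok')): A:[done] B:[data,ok] C:[ping]
After 6 (process(B)): A:[done] B:[ok] C:[ping]
After 7 (send(from=B, to=C, msg='sync')): A:[done] B:[ok] C:[ping,sync]
After 8 (process(C)): A:[done] B:[ok] C:[sync]
After 9 (send(from=B, to=C, msg='start')): A:[done] B:[ok] C:[sync,start]
After 10 (send(from=C, to=B, msg='bye')): A:[done] B:[ok,bye] C:[sync,start]

Answer: 3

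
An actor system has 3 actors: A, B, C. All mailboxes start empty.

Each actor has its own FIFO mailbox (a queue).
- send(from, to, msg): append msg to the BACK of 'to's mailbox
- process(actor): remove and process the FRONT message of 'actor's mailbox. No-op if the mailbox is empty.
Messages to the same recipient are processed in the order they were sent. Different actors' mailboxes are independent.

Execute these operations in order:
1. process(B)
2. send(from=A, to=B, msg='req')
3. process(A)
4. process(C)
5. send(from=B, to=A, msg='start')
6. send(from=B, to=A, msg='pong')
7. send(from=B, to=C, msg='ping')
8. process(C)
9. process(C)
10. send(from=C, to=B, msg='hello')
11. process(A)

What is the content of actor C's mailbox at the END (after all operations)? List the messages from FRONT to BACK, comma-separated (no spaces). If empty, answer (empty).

After 1 (process(B)): A:[] B:[] C:[]
After 2 (send(from=A, to=B, msg='req')): A:[] B:[req] C:[]
After 3 (process(A)): A:[] B:[req] C:[]
After 4 (process(C)): A:[] B:[req] C:[]
After 5 (send(from=B, to=A, msg='start')): A:[start] B:[req] C:[]
After 6 (send(from=B, to=A, msg='pong')): A:[start,pong] B:[req] C:[]
After 7 (send(from=B, to=C, msg='ping')): A:[start,pong] B:[req] C:[ping]
After 8 (process(C)): A:[start,pong] B:[req] C:[]
After 9 (process(C)): A:[start,pong] B:[req] C:[]
After 10 (send(from=C, to=B, msg='hello')): A:[start,pong] B:[req,hello] C:[]
After 11 (process(A)): A:[pong] B:[req,hello] C:[]

Answer: (empty)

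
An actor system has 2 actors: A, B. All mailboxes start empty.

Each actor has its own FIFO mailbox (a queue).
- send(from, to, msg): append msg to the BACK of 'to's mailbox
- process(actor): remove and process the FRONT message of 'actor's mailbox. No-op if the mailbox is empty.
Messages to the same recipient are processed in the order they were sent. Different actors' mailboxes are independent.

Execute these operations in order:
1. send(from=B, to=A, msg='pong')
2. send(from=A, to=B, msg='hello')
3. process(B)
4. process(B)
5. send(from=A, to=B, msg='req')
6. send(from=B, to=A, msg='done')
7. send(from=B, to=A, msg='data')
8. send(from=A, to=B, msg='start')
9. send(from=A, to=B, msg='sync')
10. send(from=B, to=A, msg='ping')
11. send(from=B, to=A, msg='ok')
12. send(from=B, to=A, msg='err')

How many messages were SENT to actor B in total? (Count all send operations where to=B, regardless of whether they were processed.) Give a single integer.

After 1 (send(from=B, to=A, msg='pong')): A:[pong] B:[]
After 2 (send(from=A, to=B, msg='hello')): A:[pong] B:[hello]
After 3 (process(B)): A:[pong] B:[]
After 4 (process(B)): A:[pong] B:[]
After 5 (send(from=A, to=B, msg='req')): A:[pong] B:[req]
After 6 (send(from=B, to=A, msg='done')): A:[pong,done] B:[req]
After 7 (send(from=B, to=A, msg='data')): A:[pong,done,data] B:[req]
After 8 (send(from=A, to=B, msg='start')): A:[pong,done,data] B:[req,start]
After 9 (send(from=A, to=B, msg='sync')): A:[pong,done,data] B:[req,start,sync]
After 10 (send(from=B, to=A, msg='ping')): A:[pong,done,data,ping] B:[req,start,sync]
After 11 (send(from=B, to=A, msg='ok')): A:[pong,done,data,ping,ok] B:[req,start,sync]
After 12 (send(from=B, to=A, msg='err')): A:[pong,done,data,ping,ok,err] B:[req,start,sync]

Answer: 4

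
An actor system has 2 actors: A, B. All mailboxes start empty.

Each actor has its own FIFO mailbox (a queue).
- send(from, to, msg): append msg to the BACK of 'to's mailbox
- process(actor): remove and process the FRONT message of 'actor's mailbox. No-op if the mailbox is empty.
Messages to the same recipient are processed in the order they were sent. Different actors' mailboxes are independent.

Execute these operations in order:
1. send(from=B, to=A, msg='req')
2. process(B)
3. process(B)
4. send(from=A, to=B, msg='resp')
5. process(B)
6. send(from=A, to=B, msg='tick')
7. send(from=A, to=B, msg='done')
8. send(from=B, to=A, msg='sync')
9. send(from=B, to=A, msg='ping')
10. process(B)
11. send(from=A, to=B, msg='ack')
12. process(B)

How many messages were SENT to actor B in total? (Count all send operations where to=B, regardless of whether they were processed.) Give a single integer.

Answer: 4

Derivation:
After 1 (send(from=B, to=A, msg='req')): A:[req] B:[]
After 2 (process(B)): A:[req] B:[]
After 3 (process(B)): A:[req] B:[]
After 4 (send(from=A, to=B, msg='resp')): A:[req] B:[resp]
After 5 (process(B)): A:[req] B:[]
After 6 (send(from=A, to=B, msg='tick')): A:[req] B:[tick]
After 7 (send(from=A, to=B, msg='done')): A:[req] B:[tick,done]
After 8 (send(from=B, to=A, msg='sync')): A:[req,sync] B:[tick,done]
After 9 (send(from=B, to=A, msg='ping')): A:[req,sync,ping] B:[tick,done]
After 10 (process(B)): A:[req,sync,ping] B:[done]
After 11 (send(from=A, to=B, msg='ack')): A:[req,sync,ping] B:[done,ack]
After 12 (process(B)): A:[req,sync,ping] B:[ack]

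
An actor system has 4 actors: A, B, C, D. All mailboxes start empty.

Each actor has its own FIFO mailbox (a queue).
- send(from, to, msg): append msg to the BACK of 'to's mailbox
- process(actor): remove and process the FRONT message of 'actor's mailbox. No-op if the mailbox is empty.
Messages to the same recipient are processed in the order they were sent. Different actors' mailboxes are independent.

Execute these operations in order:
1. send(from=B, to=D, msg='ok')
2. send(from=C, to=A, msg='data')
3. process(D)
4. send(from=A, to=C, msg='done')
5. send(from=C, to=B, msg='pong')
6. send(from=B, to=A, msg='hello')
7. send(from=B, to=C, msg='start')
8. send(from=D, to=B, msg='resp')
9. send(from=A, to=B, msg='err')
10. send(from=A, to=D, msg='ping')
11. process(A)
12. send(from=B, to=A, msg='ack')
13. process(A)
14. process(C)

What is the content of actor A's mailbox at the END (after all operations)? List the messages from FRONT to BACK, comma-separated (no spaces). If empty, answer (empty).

After 1 (send(from=B, to=D, msg='ok')): A:[] B:[] C:[] D:[ok]
After 2 (send(from=C, to=A, msg='data')): A:[data] B:[] C:[] D:[ok]
After 3 (process(D)): A:[data] B:[] C:[] D:[]
After 4 (send(from=A, to=C, msg='done')): A:[data] B:[] C:[done] D:[]
After 5 (send(from=C, to=B, msg='pong')): A:[data] B:[pong] C:[done] D:[]
After 6 (send(from=B, to=A, msg='hello')): A:[data,hello] B:[pong] C:[done] D:[]
After 7 (send(from=B, to=C, msg='start')): A:[data,hello] B:[pong] C:[done,start] D:[]
After 8 (send(from=D, to=B, msg='resp')): A:[data,hello] B:[pong,resp] C:[done,start] D:[]
After 9 (send(from=A, to=B, msg='err')): A:[data,hello] B:[pong,resp,err] C:[done,start] D:[]
After 10 (send(from=A, to=D, msg='ping')): A:[data,hello] B:[pong,resp,err] C:[done,start] D:[ping]
After 11 (process(A)): A:[hello] B:[pong,resp,err] C:[done,start] D:[ping]
After 12 (send(from=B, to=A, msg='ack')): A:[hello,ack] B:[pong,resp,err] C:[done,start] D:[ping]
After 13 (process(A)): A:[ack] B:[pong,resp,err] C:[done,start] D:[ping]
After 14 (process(C)): A:[ack] B:[pong,resp,err] C:[start] D:[ping]

Answer: ack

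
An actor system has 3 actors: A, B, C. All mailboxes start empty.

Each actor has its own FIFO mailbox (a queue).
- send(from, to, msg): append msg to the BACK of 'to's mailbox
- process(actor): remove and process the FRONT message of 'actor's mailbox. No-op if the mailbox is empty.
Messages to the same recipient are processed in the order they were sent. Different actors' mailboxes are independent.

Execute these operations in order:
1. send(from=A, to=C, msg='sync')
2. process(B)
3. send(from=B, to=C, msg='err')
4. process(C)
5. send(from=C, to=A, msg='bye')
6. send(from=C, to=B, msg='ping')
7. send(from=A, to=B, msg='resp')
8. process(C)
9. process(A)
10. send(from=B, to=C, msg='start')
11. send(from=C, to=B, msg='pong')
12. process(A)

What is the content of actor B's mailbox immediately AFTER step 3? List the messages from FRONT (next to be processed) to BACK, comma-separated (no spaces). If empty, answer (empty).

After 1 (send(from=A, to=C, msg='sync')): A:[] B:[] C:[sync]
After 2 (process(B)): A:[] B:[] C:[sync]
After 3 (send(from=B, to=C, msg='err')): A:[] B:[] C:[sync,err]

(empty)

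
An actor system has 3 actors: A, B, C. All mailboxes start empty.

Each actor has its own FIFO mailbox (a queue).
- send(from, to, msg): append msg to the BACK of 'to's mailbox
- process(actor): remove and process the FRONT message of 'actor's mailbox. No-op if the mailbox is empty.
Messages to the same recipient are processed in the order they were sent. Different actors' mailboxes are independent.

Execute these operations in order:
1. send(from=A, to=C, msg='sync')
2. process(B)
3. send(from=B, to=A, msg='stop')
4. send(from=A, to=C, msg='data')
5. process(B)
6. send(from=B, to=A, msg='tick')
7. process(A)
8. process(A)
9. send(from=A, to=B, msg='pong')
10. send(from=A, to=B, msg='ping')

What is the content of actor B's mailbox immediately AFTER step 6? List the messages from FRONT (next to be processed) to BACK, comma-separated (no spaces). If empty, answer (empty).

After 1 (send(from=A, to=C, msg='sync')): A:[] B:[] C:[sync]
After 2 (process(B)): A:[] B:[] C:[sync]
After 3 (send(from=B, to=A, msg='stop')): A:[stop] B:[] C:[sync]
After 4 (send(from=A, to=C, msg='data')): A:[stop] B:[] C:[sync,data]
After 5 (process(B)): A:[stop] B:[] C:[sync,data]
After 6 (send(from=B, to=A, msg='tick')): A:[stop,tick] B:[] C:[sync,data]

(empty)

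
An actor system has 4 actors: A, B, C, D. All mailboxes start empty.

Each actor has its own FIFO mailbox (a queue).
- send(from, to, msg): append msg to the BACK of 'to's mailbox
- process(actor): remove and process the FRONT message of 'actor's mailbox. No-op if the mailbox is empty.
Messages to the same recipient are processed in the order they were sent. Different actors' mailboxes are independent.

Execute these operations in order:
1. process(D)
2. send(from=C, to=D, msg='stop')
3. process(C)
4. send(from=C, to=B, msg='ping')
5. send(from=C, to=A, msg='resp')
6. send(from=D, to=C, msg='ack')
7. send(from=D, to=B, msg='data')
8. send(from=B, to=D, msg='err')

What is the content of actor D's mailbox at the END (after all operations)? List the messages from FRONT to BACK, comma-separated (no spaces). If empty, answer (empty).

Answer: stop,err

Derivation:
After 1 (process(D)): A:[] B:[] C:[] D:[]
After 2 (send(from=C, to=D, msg='stop')): A:[] B:[] C:[] D:[stop]
After 3 (process(C)): A:[] B:[] C:[] D:[stop]
After 4 (send(from=C, to=B, msg='ping')): A:[] B:[ping] C:[] D:[stop]
After 5 (send(from=C, to=A, msg='resp')): A:[resp] B:[ping] C:[] D:[stop]
After 6 (send(from=D, to=C, msg='ack')): A:[resp] B:[ping] C:[ack] D:[stop]
After 7 (send(from=D, to=B, msg='data')): A:[resp] B:[ping,data] C:[ack] D:[stop]
After 8 (send(from=B, to=D, msg='err')): A:[resp] B:[ping,data] C:[ack] D:[stop,err]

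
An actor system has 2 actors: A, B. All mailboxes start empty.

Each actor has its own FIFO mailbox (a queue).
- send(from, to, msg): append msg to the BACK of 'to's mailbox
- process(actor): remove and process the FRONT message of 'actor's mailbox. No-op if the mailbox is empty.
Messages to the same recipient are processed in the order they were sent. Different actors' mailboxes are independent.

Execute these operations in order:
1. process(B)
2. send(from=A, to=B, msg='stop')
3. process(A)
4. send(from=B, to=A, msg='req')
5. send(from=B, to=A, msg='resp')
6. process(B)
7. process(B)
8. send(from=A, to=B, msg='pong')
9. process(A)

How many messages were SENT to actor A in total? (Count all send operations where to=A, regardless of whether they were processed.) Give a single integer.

Answer: 2

Derivation:
After 1 (process(B)): A:[] B:[]
After 2 (send(from=A, to=B, msg='stop')): A:[] B:[stop]
After 3 (process(A)): A:[] B:[stop]
After 4 (send(from=B, to=A, msg='req')): A:[req] B:[stop]
After 5 (send(from=B, to=A, msg='resp')): A:[req,resp] B:[stop]
After 6 (process(B)): A:[req,resp] B:[]
After 7 (process(B)): A:[req,resp] B:[]
After 8 (send(from=A, to=B, msg='pong')): A:[req,resp] B:[pong]
After 9 (process(A)): A:[resp] B:[pong]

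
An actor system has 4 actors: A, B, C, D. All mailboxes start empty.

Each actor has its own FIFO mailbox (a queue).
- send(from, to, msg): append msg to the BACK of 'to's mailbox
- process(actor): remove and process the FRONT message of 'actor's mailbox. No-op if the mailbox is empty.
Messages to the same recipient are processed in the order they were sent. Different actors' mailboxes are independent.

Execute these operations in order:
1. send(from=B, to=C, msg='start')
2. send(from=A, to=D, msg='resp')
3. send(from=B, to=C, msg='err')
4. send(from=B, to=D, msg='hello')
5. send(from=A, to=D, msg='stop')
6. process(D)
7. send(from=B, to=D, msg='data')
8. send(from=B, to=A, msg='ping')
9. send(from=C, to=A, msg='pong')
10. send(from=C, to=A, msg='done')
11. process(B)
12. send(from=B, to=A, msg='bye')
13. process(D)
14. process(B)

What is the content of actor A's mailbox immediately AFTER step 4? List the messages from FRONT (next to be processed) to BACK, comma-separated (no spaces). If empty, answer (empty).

After 1 (send(from=B, to=C, msg='start')): A:[] B:[] C:[start] D:[]
After 2 (send(from=A, to=D, msg='resp')): A:[] B:[] C:[start] D:[resp]
After 3 (send(from=B, to=C, msg='err')): A:[] B:[] C:[start,err] D:[resp]
After 4 (send(from=B, to=D, msg='hello')): A:[] B:[] C:[start,err] D:[resp,hello]

(empty)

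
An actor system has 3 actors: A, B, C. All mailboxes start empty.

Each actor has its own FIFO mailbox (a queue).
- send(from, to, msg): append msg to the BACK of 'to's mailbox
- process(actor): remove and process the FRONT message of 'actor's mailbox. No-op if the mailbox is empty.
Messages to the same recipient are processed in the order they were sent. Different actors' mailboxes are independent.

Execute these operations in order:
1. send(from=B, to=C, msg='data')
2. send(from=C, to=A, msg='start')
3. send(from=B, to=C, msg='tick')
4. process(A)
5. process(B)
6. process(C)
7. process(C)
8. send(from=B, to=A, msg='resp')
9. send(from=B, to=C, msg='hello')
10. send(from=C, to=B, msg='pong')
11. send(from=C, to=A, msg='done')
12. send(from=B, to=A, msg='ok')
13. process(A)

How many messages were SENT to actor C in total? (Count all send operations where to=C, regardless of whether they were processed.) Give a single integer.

After 1 (send(from=B, to=C, msg='data')): A:[] B:[] C:[data]
After 2 (send(from=C, to=A, msg='start')): A:[start] B:[] C:[data]
After 3 (send(from=B, to=C, msg='tick')): A:[start] B:[] C:[data,tick]
After 4 (process(A)): A:[] B:[] C:[data,tick]
After 5 (process(B)): A:[] B:[] C:[data,tick]
After 6 (process(C)): A:[] B:[] C:[tick]
After 7 (process(C)): A:[] B:[] C:[]
After 8 (send(from=B, to=A, msg='resp')): A:[resp] B:[] C:[]
After 9 (send(from=B, to=C, msg='hello')): A:[resp] B:[] C:[hello]
After 10 (send(from=C, to=B, msg='pong')): A:[resp] B:[pong] C:[hello]
After 11 (send(from=C, to=A, msg='done')): A:[resp,done] B:[pong] C:[hello]
After 12 (send(from=B, to=A, msg='ok')): A:[resp,done,ok] B:[pong] C:[hello]
After 13 (process(A)): A:[done,ok] B:[pong] C:[hello]

Answer: 3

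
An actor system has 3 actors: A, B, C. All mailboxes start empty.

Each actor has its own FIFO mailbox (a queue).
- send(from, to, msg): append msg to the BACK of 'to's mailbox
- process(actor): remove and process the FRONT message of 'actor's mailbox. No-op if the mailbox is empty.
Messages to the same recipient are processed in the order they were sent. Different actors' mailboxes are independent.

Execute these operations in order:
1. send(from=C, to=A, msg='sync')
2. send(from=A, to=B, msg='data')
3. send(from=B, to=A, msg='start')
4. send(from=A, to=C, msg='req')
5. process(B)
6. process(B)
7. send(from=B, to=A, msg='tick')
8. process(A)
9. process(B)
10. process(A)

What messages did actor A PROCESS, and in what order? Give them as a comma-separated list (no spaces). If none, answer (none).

Answer: sync,start

Derivation:
After 1 (send(from=C, to=A, msg='sync')): A:[sync] B:[] C:[]
After 2 (send(from=A, to=B, msg='data')): A:[sync] B:[data] C:[]
After 3 (send(from=B, to=A, msg='start')): A:[sync,start] B:[data] C:[]
After 4 (send(from=A, to=C, msg='req')): A:[sync,start] B:[data] C:[req]
After 5 (process(B)): A:[sync,start] B:[] C:[req]
After 6 (process(B)): A:[sync,start] B:[] C:[req]
After 7 (send(from=B, to=A, msg='tick')): A:[sync,start,tick] B:[] C:[req]
After 8 (process(A)): A:[start,tick] B:[] C:[req]
After 9 (process(B)): A:[start,tick] B:[] C:[req]
After 10 (process(A)): A:[tick] B:[] C:[req]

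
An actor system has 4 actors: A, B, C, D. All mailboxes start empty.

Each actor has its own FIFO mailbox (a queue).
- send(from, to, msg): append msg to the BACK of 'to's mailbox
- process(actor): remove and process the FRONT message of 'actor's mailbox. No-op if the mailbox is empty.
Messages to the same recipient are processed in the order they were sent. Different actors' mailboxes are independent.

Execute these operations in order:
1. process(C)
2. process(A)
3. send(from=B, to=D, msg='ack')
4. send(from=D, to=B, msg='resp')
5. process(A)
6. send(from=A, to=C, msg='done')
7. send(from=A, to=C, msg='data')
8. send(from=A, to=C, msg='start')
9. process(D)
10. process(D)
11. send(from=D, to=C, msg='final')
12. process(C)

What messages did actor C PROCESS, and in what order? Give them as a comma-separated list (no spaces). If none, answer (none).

After 1 (process(C)): A:[] B:[] C:[] D:[]
After 2 (process(A)): A:[] B:[] C:[] D:[]
After 3 (send(from=B, to=D, msg='ack')): A:[] B:[] C:[] D:[ack]
After 4 (send(from=D, to=B, msg='resp')): A:[] B:[resp] C:[] D:[ack]
After 5 (process(A)): A:[] B:[resp] C:[] D:[ack]
After 6 (send(from=A, to=C, msg='done')): A:[] B:[resp] C:[done] D:[ack]
After 7 (send(from=A, to=C, msg='data')): A:[] B:[resp] C:[done,data] D:[ack]
After 8 (send(from=A, to=C, msg='start')): A:[] B:[resp] C:[done,data,start] D:[ack]
After 9 (process(D)): A:[] B:[resp] C:[done,data,start] D:[]
After 10 (process(D)): A:[] B:[resp] C:[done,data,start] D:[]
After 11 (send(from=D, to=C, msg='final')): A:[] B:[resp] C:[done,data,start,final] D:[]
After 12 (process(C)): A:[] B:[resp] C:[data,start,final] D:[]

Answer: done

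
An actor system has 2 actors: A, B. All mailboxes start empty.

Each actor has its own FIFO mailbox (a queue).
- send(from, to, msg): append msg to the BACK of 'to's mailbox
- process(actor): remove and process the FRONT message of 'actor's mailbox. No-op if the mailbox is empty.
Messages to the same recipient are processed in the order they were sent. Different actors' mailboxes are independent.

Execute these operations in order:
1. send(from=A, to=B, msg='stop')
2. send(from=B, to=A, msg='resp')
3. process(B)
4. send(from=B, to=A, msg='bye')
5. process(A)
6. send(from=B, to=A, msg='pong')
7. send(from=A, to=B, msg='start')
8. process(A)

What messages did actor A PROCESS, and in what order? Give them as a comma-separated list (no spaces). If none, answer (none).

After 1 (send(from=A, to=B, msg='stop')): A:[] B:[stop]
After 2 (send(from=B, to=A, msg='resp')): A:[resp] B:[stop]
After 3 (process(B)): A:[resp] B:[]
After 4 (send(from=B, to=A, msg='bye')): A:[resp,bye] B:[]
After 5 (process(A)): A:[bye] B:[]
After 6 (send(from=B, to=A, msg='pong')): A:[bye,pong] B:[]
After 7 (send(from=A, to=B, msg='start')): A:[bye,pong] B:[start]
After 8 (process(A)): A:[pong] B:[start]

Answer: resp,bye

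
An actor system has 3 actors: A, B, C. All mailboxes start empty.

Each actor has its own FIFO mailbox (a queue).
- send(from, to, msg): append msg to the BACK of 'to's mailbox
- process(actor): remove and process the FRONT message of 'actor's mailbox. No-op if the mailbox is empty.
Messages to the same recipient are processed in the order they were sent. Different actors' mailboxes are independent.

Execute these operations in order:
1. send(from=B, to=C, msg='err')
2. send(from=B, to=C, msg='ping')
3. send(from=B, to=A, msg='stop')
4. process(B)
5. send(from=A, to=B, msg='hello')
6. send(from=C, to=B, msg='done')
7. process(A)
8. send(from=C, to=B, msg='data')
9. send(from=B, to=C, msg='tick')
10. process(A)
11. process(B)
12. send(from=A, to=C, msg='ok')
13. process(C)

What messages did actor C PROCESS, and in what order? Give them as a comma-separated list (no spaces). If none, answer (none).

Answer: err

Derivation:
After 1 (send(from=B, to=C, msg='err')): A:[] B:[] C:[err]
After 2 (send(from=B, to=C, msg='ping')): A:[] B:[] C:[err,ping]
After 3 (send(from=B, to=A, msg='stop')): A:[stop] B:[] C:[err,ping]
After 4 (process(B)): A:[stop] B:[] C:[err,ping]
After 5 (send(from=A, to=B, msg='hello')): A:[stop] B:[hello] C:[err,ping]
After 6 (send(from=C, to=B, msg='done')): A:[stop] B:[hello,done] C:[err,ping]
After 7 (process(A)): A:[] B:[hello,done] C:[err,ping]
After 8 (send(from=C, to=B, msg='data')): A:[] B:[hello,done,data] C:[err,ping]
After 9 (send(from=B, to=C, msg='tick')): A:[] B:[hello,done,data] C:[err,ping,tick]
After 10 (process(A)): A:[] B:[hello,done,data] C:[err,ping,tick]
After 11 (process(B)): A:[] B:[done,data] C:[err,ping,tick]
After 12 (send(from=A, to=C, msg='ok')): A:[] B:[done,data] C:[err,ping,tick,ok]
After 13 (process(C)): A:[] B:[done,data] C:[ping,tick,ok]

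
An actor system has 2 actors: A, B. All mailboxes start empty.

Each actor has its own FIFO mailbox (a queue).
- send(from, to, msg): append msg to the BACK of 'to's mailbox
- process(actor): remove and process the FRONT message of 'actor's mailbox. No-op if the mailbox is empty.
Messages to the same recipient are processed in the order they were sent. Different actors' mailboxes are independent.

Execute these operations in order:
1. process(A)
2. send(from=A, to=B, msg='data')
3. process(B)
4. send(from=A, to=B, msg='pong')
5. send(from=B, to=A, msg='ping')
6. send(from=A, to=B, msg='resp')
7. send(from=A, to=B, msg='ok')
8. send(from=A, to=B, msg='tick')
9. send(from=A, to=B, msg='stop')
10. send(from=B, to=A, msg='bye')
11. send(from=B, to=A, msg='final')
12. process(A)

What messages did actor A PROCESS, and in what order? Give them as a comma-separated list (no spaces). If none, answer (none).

After 1 (process(A)): A:[] B:[]
After 2 (send(from=A, to=B, msg='data')): A:[] B:[data]
After 3 (process(B)): A:[] B:[]
After 4 (send(from=A, to=B, msg='pong')): A:[] B:[pong]
After 5 (send(from=B, to=A, msg='ping')): A:[ping] B:[pong]
After 6 (send(from=A, to=B, msg='resp')): A:[ping] B:[pong,resp]
After 7 (send(from=A, to=B, msg='ok')): A:[ping] B:[pong,resp,ok]
After 8 (send(from=A, to=B, msg='tick')): A:[ping] B:[pong,resp,ok,tick]
After 9 (send(from=A, to=B, msg='stop')): A:[ping] B:[pong,resp,ok,tick,stop]
After 10 (send(from=B, to=A, msg='bye')): A:[ping,bye] B:[pong,resp,ok,tick,stop]
After 11 (send(from=B, to=A, msg='final')): A:[ping,bye,final] B:[pong,resp,ok,tick,stop]
After 12 (process(A)): A:[bye,final] B:[pong,resp,ok,tick,stop]

Answer: ping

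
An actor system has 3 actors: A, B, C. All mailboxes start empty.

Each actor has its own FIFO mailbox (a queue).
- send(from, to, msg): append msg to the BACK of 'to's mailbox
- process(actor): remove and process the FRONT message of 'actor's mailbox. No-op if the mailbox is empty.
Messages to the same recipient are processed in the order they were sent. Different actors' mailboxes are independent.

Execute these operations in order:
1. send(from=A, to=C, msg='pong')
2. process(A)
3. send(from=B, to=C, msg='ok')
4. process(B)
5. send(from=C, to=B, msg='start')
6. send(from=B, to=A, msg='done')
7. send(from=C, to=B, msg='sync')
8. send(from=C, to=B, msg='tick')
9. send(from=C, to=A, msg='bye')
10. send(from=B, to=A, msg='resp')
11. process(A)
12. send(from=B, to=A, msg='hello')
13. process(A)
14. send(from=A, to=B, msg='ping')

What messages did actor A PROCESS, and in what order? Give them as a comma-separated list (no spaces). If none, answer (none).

Answer: done,bye

Derivation:
After 1 (send(from=A, to=C, msg='pong')): A:[] B:[] C:[pong]
After 2 (process(A)): A:[] B:[] C:[pong]
After 3 (send(from=B, to=C, msg='ok')): A:[] B:[] C:[pong,ok]
After 4 (process(B)): A:[] B:[] C:[pong,ok]
After 5 (send(from=C, to=B, msg='start')): A:[] B:[start] C:[pong,ok]
After 6 (send(from=B, to=A, msg='done')): A:[done] B:[start] C:[pong,ok]
After 7 (send(from=C, to=B, msg='sync')): A:[done] B:[start,sync] C:[pong,ok]
After 8 (send(from=C, to=B, msg='tick')): A:[done] B:[start,sync,tick] C:[pong,ok]
After 9 (send(from=C, to=A, msg='bye')): A:[done,bye] B:[start,sync,tick] C:[pong,ok]
After 10 (send(from=B, to=A, msg='resp')): A:[done,bye,resp] B:[start,sync,tick] C:[pong,ok]
After 11 (process(A)): A:[bye,resp] B:[start,sync,tick] C:[pong,ok]
After 12 (send(from=B, to=A, msg='hello')): A:[bye,resp,hello] B:[start,sync,tick] C:[pong,ok]
After 13 (process(A)): A:[resp,hello] B:[start,sync,tick] C:[pong,ok]
After 14 (send(from=A, to=B, msg='ping')): A:[resp,hello] B:[start,sync,tick,ping] C:[pong,ok]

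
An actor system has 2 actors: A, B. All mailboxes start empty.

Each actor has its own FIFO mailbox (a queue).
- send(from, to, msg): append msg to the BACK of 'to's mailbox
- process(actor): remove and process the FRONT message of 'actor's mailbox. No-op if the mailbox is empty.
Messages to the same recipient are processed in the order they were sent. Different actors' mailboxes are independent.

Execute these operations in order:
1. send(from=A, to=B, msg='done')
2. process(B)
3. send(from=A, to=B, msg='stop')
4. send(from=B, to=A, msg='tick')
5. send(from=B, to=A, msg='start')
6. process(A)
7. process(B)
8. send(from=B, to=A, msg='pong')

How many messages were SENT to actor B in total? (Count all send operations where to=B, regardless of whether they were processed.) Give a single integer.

After 1 (send(from=A, to=B, msg='done')): A:[] B:[done]
After 2 (process(B)): A:[] B:[]
After 3 (send(from=A, to=B, msg='stop')): A:[] B:[stop]
After 4 (send(from=B, to=A, msg='tick')): A:[tick] B:[stop]
After 5 (send(from=B, to=A, msg='start')): A:[tick,start] B:[stop]
After 6 (process(A)): A:[start] B:[stop]
After 7 (process(B)): A:[start] B:[]
After 8 (send(from=B, to=A, msg='pong')): A:[start,pong] B:[]

Answer: 2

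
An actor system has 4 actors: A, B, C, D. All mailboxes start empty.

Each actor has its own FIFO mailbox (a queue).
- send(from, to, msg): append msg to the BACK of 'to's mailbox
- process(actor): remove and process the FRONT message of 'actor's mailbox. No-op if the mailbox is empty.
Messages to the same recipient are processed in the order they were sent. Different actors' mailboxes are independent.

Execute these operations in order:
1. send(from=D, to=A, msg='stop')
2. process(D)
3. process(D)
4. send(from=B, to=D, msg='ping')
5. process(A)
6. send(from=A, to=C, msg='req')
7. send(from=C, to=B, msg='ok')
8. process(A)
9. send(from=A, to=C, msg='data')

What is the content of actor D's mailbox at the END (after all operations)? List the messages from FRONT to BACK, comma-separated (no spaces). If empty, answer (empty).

Answer: ping

Derivation:
After 1 (send(from=D, to=A, msg='stop')): A:[stop] B:[] C:[] D:[]
After 2 (process(D)): A:[stop] B:[] C:[] D:[]
After 3 (process(D)): A:[stop] B:[] C:[] D:[]
After 4 (send(from=B, to=D, msg='ping')): A:[stop] B:[] C:[] D:[ping]
After 5 (process(A)): A:[] B:[] C:[] D:[ping]
After 6 (send(from=A, to=C, msg='req')): A:[] B:[] C:[req] D:[ping]
After 7 (send(from=C, to=B, msg='ok')): A:[] B:[ok] C:[req] D:[ping]
After 8 (process(A)): A:[] B:[ok] C:[req] D:[ping]
After 9 (send(from=A, to=C, msg='data')): A:[] B:[ok] C:[req,data] D:[ping]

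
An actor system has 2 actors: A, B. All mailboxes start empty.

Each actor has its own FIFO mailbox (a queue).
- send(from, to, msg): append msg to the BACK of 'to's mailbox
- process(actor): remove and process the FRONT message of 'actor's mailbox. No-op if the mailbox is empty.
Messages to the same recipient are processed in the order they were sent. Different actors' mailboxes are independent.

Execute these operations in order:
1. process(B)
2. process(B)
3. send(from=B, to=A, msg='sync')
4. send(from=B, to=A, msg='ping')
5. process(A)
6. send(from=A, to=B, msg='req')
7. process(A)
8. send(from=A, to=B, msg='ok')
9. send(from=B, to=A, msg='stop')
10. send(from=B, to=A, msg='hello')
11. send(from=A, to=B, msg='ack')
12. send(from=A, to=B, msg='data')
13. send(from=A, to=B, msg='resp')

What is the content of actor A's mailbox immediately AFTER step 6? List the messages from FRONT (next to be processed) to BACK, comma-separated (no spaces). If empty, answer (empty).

After 1 (process(B)): A:[] B:[]
After 2 (process(B)): A:[] B:[]
After 3 (send(from=B, to=A, msg='sync')): A:[sync] B:[]
After 4 (send(from=B, to=A, msg='ping')): A:[sync,ping] B:[]
After 5 (process(A)): A:[ping] B:[]
After 6 (send(from=A, to=B, msg='req')): A:[ping] B:[req]

ping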